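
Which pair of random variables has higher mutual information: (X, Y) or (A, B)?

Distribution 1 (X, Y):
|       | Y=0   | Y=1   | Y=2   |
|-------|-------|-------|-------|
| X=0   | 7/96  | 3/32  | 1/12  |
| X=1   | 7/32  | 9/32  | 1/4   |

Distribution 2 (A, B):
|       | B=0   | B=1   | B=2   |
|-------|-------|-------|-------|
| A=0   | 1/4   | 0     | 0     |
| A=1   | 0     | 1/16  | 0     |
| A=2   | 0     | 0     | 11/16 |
Distribution 1 (X, Y):
Marginal P(X) (row sums):
  P(X=0) = 7/96 + 3/32 + 1/12 = 1/4
  P(X=1) = 7/32 + 9/32 + 1/4 = 3/4
Marginal P(Y) (column sums):
  P(Y=0) = 7/96 + 7/32 = 7/24
  P(Y=1) = 3/32 + 9/32 = 3/8
  P(Y=2) = 1/12 + 1/4 = 1/3

H(X) = -[(1/4)·log₂(1/4) + (3/4)·log₂(3/4)]
  = 0.5000 + 0.3113
  = 0.8113 bits
H(Y) = -[(7/24)·log₂(7/24) + (3/8)·log₂(3/8) + (1/3)·log₂(1/3)]
  = 0.5185 + 0.5306 + 0.5283
  = 1.5774 bits
H(X,Y) = -[(7/96)·log₂(7/96) + (3/32)·log₂(3/32) + (1/12)·log₂(1/12) + (7/32)·log₂(7/32) + (9/32)·log₂(9/32) + (1/4)·log₂(1/4)]
  = 0.2755 + 0.3202 + 0.2987 + 0.4796 + 0.5147 + 0.5000
  = 2.3887 bits

I(X;Y) = H(X) + H(Y) - H(X,Y)
  = 0.8113 + 1.5774 - 2.3887
  = 0.0000 bits

Distribution 2 (A, B):
Marginal P(A) (row sums):
  P(A=0) = 1/4 + 0 + 0 = 1/4
  P(A=1) = 0 + 1/16 + 0 = 1/16
  P(A=2) = 0 + 0 + 11/16 = 11/16
Marginal P(B) (column sums):
  P(B=0) = 1/4 + 0 + 0 = 1/4
  P(B=1) = 0 + 1/16 + 0 = 1/16
  P(B=2) = 0 + 0 + 11/16 = 11/16

H(A) = -[(1/4)·log₂(1/4) + (1/16)·log₂(1/16) + (11/16)·log₂(11/16)]
  = 0.5000 + 0.2500 + 0.3716
  = 1.1216 bits
H(B) = -[(1/4)·log₂(1/4) + (1/16)·log₂(1/16) + (11/16)·log₂(11/16)]
  = 0.5000 + 0.2500 + 0.3716
  = 1.1216 bits
H(A,B) = -[(1/4)·log₂(1/4) + (1/16)·log₂(1/16) + (11/16)·log₂(11/16)]
  = 0.5000 + 0.2500 + 0.3716
  = 1.1216 bits

I(A;B) = H(A) + H(B) - H(A,B)
  = 1.1216 + 1.1216 - 1.1216
  = 1.1216 bits

I(A;B) = 1.1216 bits > I(X;Y) = 0.0000 bits, so (A, B) has the higher mutual information (stronger dependence).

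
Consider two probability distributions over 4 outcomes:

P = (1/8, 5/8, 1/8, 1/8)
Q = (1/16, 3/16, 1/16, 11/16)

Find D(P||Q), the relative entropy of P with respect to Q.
D(P||Q) = Σ P(i) log₂(P(i)/Q(i))
  i=0: (1/8) × log₂((1/8)/(1/16)) = (1/8) × log₂(2) = 0.1250
  i=1: (5/8) × log₂((5/8)/(3/16)) = (5/8) × log₂(10/3) = 1.0856
  i=2: (1/8) × log₂((1/8)/(1/16)) = (1/8) × log₂(2) = 0.1250
  i=3: (1/8) × log₂((1/8)/(11/16)) = (1/8) × log₂(2/11) = -0.3074
D(P||Q) = 0.1250 + 1.0856 + 0.1250 - 0.3074
  = 1.0282 bits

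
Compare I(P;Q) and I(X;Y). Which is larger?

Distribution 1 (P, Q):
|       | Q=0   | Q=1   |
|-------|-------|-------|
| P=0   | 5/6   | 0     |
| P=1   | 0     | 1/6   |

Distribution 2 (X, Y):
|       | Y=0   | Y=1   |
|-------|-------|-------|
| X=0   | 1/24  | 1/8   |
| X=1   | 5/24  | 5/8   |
Distribution 1 (P, Q):
Marginal P(P) (row sums):
  P(P=0) = 5/6 + 0 = 5/6
  P(P=1) = 0 + 1/6 = 1/6
Marginal P(Q) (column sums):
  P(Q=0) = 5/6 + 0 = 5/6
  P(Q=1) = 0 + 1/6 = 1/6

H(P) = -[(5/6)·log₂(5/6) + (1/6)·log₂(1/6)]
  = 0.2192 + 0.4308
  = 0.6500 bits
H(Q) = -[(5/6)·log₂(5/6) + (1/6)·log₂(1/6)]
  = 0.2192 + 0.4308
  = 0.6500 bits
H(P,Q) = -[(5/6)·log₂(5/6) + (1/6)·log₂(1/6)]
  = 0.2192 + 0.4308
  = 0.6500 bits

I(P;Q) = H(P) + H(Q) - H(P,Q)
  = 0.6500 + 0.6500 - 0.6500
  = 0.6500 bits

Distribution 2 (X, Y):
Marginal P(X) (row sums):
  P(X=0) = 1/24 + 1/8 = 1/6
  P(X=1) = 5/24 + 5/8 = 5/6
Marginal P(Y) (column sums):
  P(Y=0) = 1/24 + 5/24 = 1/4
  P(Y=1) = 1/8 + 5/8 = 3/4

H(X) = -[(1/6)·log₂(1/6) + (5/6)·log₂(5/6)]
  = 0.4308 + 0.2192
  = 0.6500 bits
H(Y) = -[(1/4)·log₂(1/4) + (3/4)·log₂(3/4)]
  = 0.5000 + 0.3113
  = 0.8113 bits
H(X,Y) = -[(1/24)·log₂(1/24) + (1/8)·log₂(1/8) + (5/24)·log₂(5/24) + (5/8)·log₂(5/8)]
  = 0.1910 + 0.3750 + 0.4715 + 0.4238
  = 1.4613 bits

I(X;Y) = H(X) + H(Y) - H(X,Y)
  = 0.6500 + 0.8113 - 1.4613
  = 0.0000 bits

I(P;Q) = 0.6500 bits > I(X;Y) = 0.0000 bits, so (P, Q) has the higher mutual information (stronger dependence).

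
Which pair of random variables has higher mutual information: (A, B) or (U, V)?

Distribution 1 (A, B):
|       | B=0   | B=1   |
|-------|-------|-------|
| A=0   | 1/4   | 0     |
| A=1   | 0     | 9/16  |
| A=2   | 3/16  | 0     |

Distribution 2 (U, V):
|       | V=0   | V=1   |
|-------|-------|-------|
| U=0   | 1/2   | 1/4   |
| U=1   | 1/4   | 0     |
Distribution 1 (A, B):
Marginal P(A) (row sums):
  P(A=0) = 1/4 + 0 = 1/4
  P(A=1) = 0 + 9/16 = 9/16
  P(A=2) = 3/16 + 0 = 3/16
Marginal P(B) (column sums):
  P(B=0) = 1/4 + 0 + 3/16 = 7/16
  P(B=1) = 0 + 9/16 + 0 = 9/16

H(A) = -[(1/4)·log₂(1/4) + (9/16)·log₂(9/16) + (3/16)·log₂(3/16)]
  = 0.5000 + 0.4669 + 0.4528
  = 1.4197 bits
H(B) = -[(7/16)·log₂(7/16) + (9/16)·log₂(9/16)]
  = 0.5218 + 0.4669
  = 0.9887 bits
H(A,B) = -[(1/4)·log₂(1/4) + (9/16)·log₂(9/16) + (3/16)·log₂(3/16)]
  = 0.5000 + 0.4669 + 0.4528
  = 1.4197 bits

I(A;B) = H(A) + H(B) - H(A,B)
  = 1.4197 + 0.9887 - 1.4197
  = 0.9887 bits

Distribution 2 (U, V):
Marginal P(U) (row sums):
  P(U=0) = 1/2 + 1/4 = 3/4
  P(U=1) = 1/4 + 0 = 1/4
Marginal P(V) (column sums):
  P(V=0) = 1/2 + 1/4 = 3/4
  P(V=1) = 1/4 + 0 = 1/4

H(U) = -[(3/4)·log₂(3/4) + (1/4)·log₂(1/4)]
  = 0.3113 + 0.5000
  = 0.8113 bits
H(V) = -[(3/4)·log₂(3/4) + (1/4)·log₂(1/4)]
  = 0.3113 + 0.5000
  = 0.8113 bits
H(U,V) = -[(1/2)·log₂(1/2) + (1/4)·log₂(1/4) + (1/4)·log₂(1/4)]
  = 0.5000 + 0.5000 + 0.5000
  = 1.5000 bits

I(U;V) = H(U) + H(V) - H(U,V)
  = 0.8113 + 0.8113 - 1.5000
  = 0.1226 bits

I(A;B) = 0.9887 bits > I(U;V) = 0.1226 bits, so (A, B) has the higher mutual information (stronger dependence).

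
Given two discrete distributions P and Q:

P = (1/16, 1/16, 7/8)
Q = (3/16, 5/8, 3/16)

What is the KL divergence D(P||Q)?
D(P||Q) = Σ P(i) log₂(P(i)/Q(i))
  i=0: (1/16) × log₂((1/16)/(3/16)) = (1/16) × log₂(1/3) = -0.0991
  i=1: (1/16) × log₂((1/16)/(5/8)) = (1/16) × log₂(1/10) = -0.2076
  i=2: (7/8) × log₂((7/8)/(3/16)) = (7/8) × log₂(14/3) = 1.9446
D(P||Q) = -0.0991 - 0.2076 + 1.9446
  = 1.6379 bits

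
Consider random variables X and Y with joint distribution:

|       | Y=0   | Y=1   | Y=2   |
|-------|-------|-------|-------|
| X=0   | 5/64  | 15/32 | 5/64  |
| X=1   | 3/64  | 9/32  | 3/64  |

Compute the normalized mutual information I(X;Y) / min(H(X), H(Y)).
Marginal P(X) (row sums):
  P(X=0) = 5/64 + 15/32 + 5/64 = 5/8
  P(X=1) = 3/64 + 9/32 + 3/64 = 3/8
Marginal P(Y) (column sums):
  P(Y=0) = 5/64 + 3/64 = 1/8
  P(Y=1) = 15/32 + 9/32 = 3/4
  P(Y=2) = 5/64 + 3/64 = 1/8

H(X) = -[(5/8)·log₂(5/8) + (3/8)·log₂(3/8)]
  = 0.4238 + 0.5306
  = 0.9544 bits
H(Y) = -[(1/8)·log₂(1/8) + (3/4)·log₂(3/4) + (1/8)·log₂(1/8)]
  = 0.3750 + 0.3113 + 0.3750
  = 1.0613 bits
H(X,Y) = -[(5/64)·log₂(5/64) + (15/32)·log₂(15/32) + (5/64)·log₂(5/64) + (3/64)·log₂(3/64) + (9/32)·log₂(9/32) + (3/64)·log₂(3/64)]
  = 0.2873 + 0.5124 + 0.2873 + 0.2070 + 0.5147 + 0.2070
  = 2.0157 bits

I(X;Y) = H(X) + H(Y) - H(X,Y)
  = 0.9544 + 1.0613 - 2.0157
  = 0.0000 bits

min(H(X), H(Y)) = min(0.9544, 1.0613) = 0.9544 bits
Normalized MI = 0.0000 / 0.9544 = 0.0000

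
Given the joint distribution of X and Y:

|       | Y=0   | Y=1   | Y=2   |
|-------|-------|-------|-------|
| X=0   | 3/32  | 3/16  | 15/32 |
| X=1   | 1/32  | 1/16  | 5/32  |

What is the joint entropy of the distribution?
H(X,Y) = -Σ P(X,Y) log₂ P(X,Y), summed over the non-zero cells:
H(X,Y) = -[(3/32)·log₂(3/32) + (3/16)·log₂(3/16) + (15/32)·log₂(15/32) + (1/32)·log₂(1/32) + (1/16)·log₂(1/16) + (5/32)·log₂(5/32)]
  = 0.3202 + 0.4528 + 0.5124 + 0.1563 + 0.2500 + 0.4184
  = 2.1101 bits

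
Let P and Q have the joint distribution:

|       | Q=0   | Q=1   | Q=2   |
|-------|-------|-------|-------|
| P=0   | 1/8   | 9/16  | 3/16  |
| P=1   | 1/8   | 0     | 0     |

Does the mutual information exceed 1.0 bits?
Marginal P(P) (row sums):
  P(P=0) = 1/8 + 9/16 + 3/16 = 7/8
  P(P=1) = 1/8 + 0 + 0 = 1/8
Marginal P(Q) (column sums):
  P(Q=0) = 1/8 + 1/8 = 1/4
  P(Q=1) = 9/16 + 0 = 9/16
  P(Q=2) = 3/16 + 0 = 3/16

H(P) = -[(7/8)·log₂(7/8) + (1/8)·log₂(1/8)]
  = 0.1686 + 0.3750
  = 0.5436 bits
H(Q) = -[(1/4)·log₂(1/4) + (9/16)·log₂(9/16) + (3/16)·log₂(3/16)]
  = 0.5000 + 0.4669 + 0.4528
  = 1.4197 bits
H(P,Q) = -[(1/8)·log₂(1/8) + (9/16)·log₂(9/16) + (3/16)·log₂(3/16) + (1/8)·log₂(1/8)]
  = 0.3750 + 0.4669 + 0.4528 + 0.3750
  = 1.6697 bits

I(P;Q) = H(P) + H(Q) - H(P,Q)
  = 0.5436 + 1.4197 - 1.6697
  = 0.2936 bits

No. I(P;Q) = 0.2936 bits, which is ≤ 1.0 bits.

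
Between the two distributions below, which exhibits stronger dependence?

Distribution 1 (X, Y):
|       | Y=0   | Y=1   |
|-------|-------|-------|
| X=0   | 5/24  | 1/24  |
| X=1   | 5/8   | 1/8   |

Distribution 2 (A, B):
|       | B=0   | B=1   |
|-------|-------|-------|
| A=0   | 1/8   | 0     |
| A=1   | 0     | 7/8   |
Distribution 1 (X, Y):
Marginal P(X) (row sums):
  P(X=0) = 5/24 + 1/24 = 1/4
  P(X=1) = 5/8 + 1/8 = 3/4
Marginal P(Y) (column sums):
  P(Y=0) = 5/24 + 5/8 = 5/6
  P(Y=1) = 1/24 + 1/8 = 1/6

H(X) = -[(1/4)·log₂(1/4) + (3/4)·log₂(3/4)]
  = 0.5000 + 0.3113
  = 0.8113 bits
H(Y) = -[(5/6)·log₂(5/6) + (1/6)·log₂(1/6)]
  = 0.2192 + 0.4308
  = 0.6500 bits
H(X,Y) = -[(5/24)·log₂(5/24) + (1/24)·log₂(1/24) + (5/8)·log₂(5/8) + (1/8)·log₂(1/8)]
  = 0.4715 + 0.1910 + 0.4238 + 0.3750
  = 1.4613 bits

I(X;Y) = H(X) + H(Y) - H(X,Y)
  = 0.8113 + 0.6500 - 1.4613
  = 0.0000 bits

Distribution 2 (A, B):
Marginal P(A) (row sums):
  P(A=0) = 1/8 + 0 = 1/8
  P(A=1) = 0 + 7/8 = 7/8
Marginal P(B) (column sums):
  P(B=0) = 1/8 + 0 = 1/8
  P(B=1) = 0 + 7/8 = 7/8

H(A) = -[(1/8)·log₂(1/8) + (7/8)·log₂(7/8)]
  = 0.3750 + 0.1686
  = 0.5436 bits
H(B) = -[(1/8)·log₂(1/8) + (7/8)·log₂(7/8)]
  = 0.3750 + 0.1686
  = 0.5436 bits
H(A,B) = -[(1/8)·log₂(1/8) + (7/8)·log₂(7/8)]
  = 0.3750 + 0.1686
  = 0.5436 bits

I(A;B) = H(A) + H(B) - H(A,B)
  = 0.5436 + 0.5436 - 0.5436
  = 0.5436 bits

I(A;B) = 0.5436 bits > I(X;Y) = 0.0000 bits, so (A, B) has the higher mutual information (stronger dependence).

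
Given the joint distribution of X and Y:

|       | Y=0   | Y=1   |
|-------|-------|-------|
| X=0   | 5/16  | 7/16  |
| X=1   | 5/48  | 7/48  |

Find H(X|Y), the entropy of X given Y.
Marginal P(Y) (column sums):
  P(Y=0) = 5/16 + 5/48 = 5/12
  P(Y=1) = 7/16 + 7/48 = 7/12

H(X|Y) = -Σ P(X,Y)·log₂ P(X|Y), where P(X|Y) = P(X,Y) / P(Y)
  (X=0,Y=0): P(X|Y) = (5/16)/(5/12) = 3/4;  -(5/16)·log₂(3/4) = 0.1297
  (X=0,Y=1): P(X|Y) = (7/16)/(7/12) = 3/4;  -(7/16)·log₂(3/4) = 0.1816
  (X=1,Y=0): P(X|Y) = (5/48)/(5/12) = 1/4;  -(5/48)·log₂(1/4) = 0.2083
  (X=1,Y=1): P(X|Y) = (7/48)/(7/12) = 1/4;  -(7/48)·log₂(1/4) = 0.2917
H(X|Y) = 0.1297 + 0.1816 + 0.2083 + 0.2917
  = 0.8113 bits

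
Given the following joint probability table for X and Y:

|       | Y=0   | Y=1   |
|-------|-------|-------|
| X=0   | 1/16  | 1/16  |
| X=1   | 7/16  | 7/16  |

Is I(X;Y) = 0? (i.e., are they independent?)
Marginal P(X) (row sums):
  P(X=0) = 1/16 + 1/16 = 1/8
  P(X=1) = 7/16 + 7/16 = 7/8
Marginal P(Y) (column sums):
  P(Y=0) = 1/16 + 7/16 = 1/2
  P(Y=1) = 1/16 + 7/16 = 1/2

X and Y are independent iff P(X=i,Y=j) = P(X=i)·P(Y=j) for every cell.
  P(X=0)·P(Y=0) = 1/8 × 1/2 = 1/16 = P(X=0,Y=0) ✓
  P(X=0)·P(Y=1) = 1/8 × 1/2 = 1/16 = P(X=0,Y=1) ✓
  P(X=1)·P(Y=0) = 7/8 × 1/2 = 7/16 = P(X=1,Y=0) ✓
  P(X=1)·P(Y=1) = 7/8 × 1/2 = 7/16 = P(X=1,Y=1) ✓

Yes, X and Y are independent: every cell factors, so I(X;Y) = 0 bits.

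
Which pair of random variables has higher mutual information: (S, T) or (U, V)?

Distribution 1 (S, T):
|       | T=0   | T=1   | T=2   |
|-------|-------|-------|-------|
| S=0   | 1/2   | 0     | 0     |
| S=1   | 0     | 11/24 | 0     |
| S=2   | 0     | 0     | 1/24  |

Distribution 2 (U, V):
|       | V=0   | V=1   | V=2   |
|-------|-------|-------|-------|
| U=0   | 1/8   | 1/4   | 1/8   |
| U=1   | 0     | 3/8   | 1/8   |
Distribution 1 (S, T):
Marginal P(S) (row sums):
  P(S=0) = 1/2 + 0 + 0 = 1/2
  P(S=1) = 0 + 11/24 + 0 = 11/24
  P(S=2) = 0 + 0 + 1/24 = 1/24
Marginal P(T) (column sums):
  P(T=0) = 1/2 + 0 + 0 = 1/2
  P(T=1) = 0 + 11/24 + 0 = 11/24
  P(T=2) = 0 + 0 + 1/24 = 1/24

H(S) = -[(1/2)·log₂(1/2) + (11/24)·log₂(11/24) + (1/24)·log₂(1/24)]
  = 0.5000 + 0.5159 + 0.1910
  = 1.2069 bits
H(T) = -[(1/2)·log₂(1/2) + (11/24)·log₂(11/24) + (1/24)·log₂(1/24)]
  = 0.5000 + 0.5159 + 0.1910
  = 1.2069 bits
H(S,T) = -[(1/2)·log₂(1/2) + (11/24)·log₂(11/24) + (1/24)·log₂(1/24)]
  = 0.5000 + 0.5159 + 0.1910
  = 1.2069 bits

I(S;T) = H(S) + H(T) - H(S,T)
  = 1.2069 + 1.2069 - 1.2069
  = 1.2069 bits

Distribution 2 (U, V):
Marginal P(U) (row sums):
  P(U=0) = 1/8 + 1/4 + 1/8 = 1/2
  P(U=1) = 0 + 3/8 + 1/8 = 1/2
Marginal P(V) (column sums):
  P(V=0) = 1/8 + 0 = 1/8
  P(V=1) = 1/4 + 3/8 = 5/8
  P(V=2) = 1/8 + 1/8 = 1/4

H(U) = -[(1/2)·log₂(1/2) + (1/2)·log₂(1/2)]
  = 0.5000 + 0.5000
  = 1.0000 bits
H(V) = -[(1/8)·log₂(1/8) + (5/8)·log₂(5/8) + (1/4)·log₂(1/4)]
  = 0.3750 + 0.4238 + 0.5000
  = 1.2988 bits
H(U,V) = -[(1/8)·log₂(1/8) + (1/4)·log₂(1/4) + (1/8)·log₂(1/8) + (3/8)·log₂(3/8) + (1/8)·log₂(1/8)]
  = 0.3750 + 0.5000 + 0.3750 + 0.5306 + 0.3750
  = 2.1556 bits

I(U;V) = H(U) + H(V) - H(U,V)
  = 1.0000 + 1.2988 - 2.1556
  = 0.1432 bits

I(S;T) = 1.2069 bits > I(U;V) = 0.1432 bits, so (S, T) has the higher mutual information (stronger dependence).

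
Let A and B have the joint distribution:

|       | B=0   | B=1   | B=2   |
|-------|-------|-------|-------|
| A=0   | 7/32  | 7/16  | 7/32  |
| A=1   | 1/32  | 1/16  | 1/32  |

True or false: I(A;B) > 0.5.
Marginal P(A) (row sums):
  P(A=0) = 7/32 + 7/16 + 7/32 = 7/8
  P(A=1) = 1/32 + 1/16 + 1/32 = 1/8
Marginal P(B) (column sums):
  P(B=0) = 7/32 + 1/32 = 1/4
  P(B=1) = 7/16 + 1/16 = 1/2
  P(B=2) = 7/32 + 1/32 = 1/4

H(A) = -[(7/8)·log₂(7/8) + (1/8)·log₂(1/8)]
  = 0.1686 + 0.3750
  = 0.5436 bits
H(B) = -[(1/4)·log₂(1/4) + (1/2)·log₂(1/2) + (1/4)·log₂(1/4)]
  = 0.5000 + 0.5000 + 0.5000
  = 1.5000 bits
H(A,B) = -[(7/32)·log₂(7/32) + (7/16)·log₂(7/16) + (7/32)·log₂(7/32) + (1/32)·log₂(1/32) + (1/16)·log₂(1/16) + (1/32)·log₂(1/32)]
  = 0.4796 + 0.5218 + 0.4796 + 0.1563 + 0.2500 + 0.1563
  = 2.0436 bits

I(A;B) = H(A) + H(B) - H(A,B)
  = 0.5436 + 1.5000 - 2.0436
  = 0.0000 bits

False. I(A;B) = 0.0000 bits, which is ≤ 0.5 bits.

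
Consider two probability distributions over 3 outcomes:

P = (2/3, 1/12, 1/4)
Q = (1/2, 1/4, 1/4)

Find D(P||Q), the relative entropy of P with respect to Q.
D(P||Q) = Σ P(i) log₂(P(i)/Q(i))
  i=0: (2/3) × log₂((2/3)/(1/2)) = (2/3) × log₂(4/3) = 0.2767
  i=1: (1/12) × log₂((1/12)/(1/4)) = (1/12) × log₂(1/3) = -0.1321
  i=2: (1/4) × log₂((1/4)/(1/4)) = (1/4) × log₂(1) = 0.0000
D(P||Q) = 0.2767 - 0.1321 + 0.0000
  = 0.1446 bits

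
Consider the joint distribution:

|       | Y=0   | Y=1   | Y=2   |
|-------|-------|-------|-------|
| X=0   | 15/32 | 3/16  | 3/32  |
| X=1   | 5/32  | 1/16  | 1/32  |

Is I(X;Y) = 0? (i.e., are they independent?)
Marginal P(X) (row sums):
  P(X=0) = 15/32 + 3/16 + 3/32 = 3/4
  P(X=1) = 5/32 + 1/16 + 1/32 = 1/4
Marginal P(Y) (column sums):
  P(Y=0) = 15/32 + 5/32 = 5/8
  P(Y=1) = 3/16 + 1/16 = 1/4
  P(Y=2) = 3/32 + 1/32 = 1/8

X and Y are independent iff P(X=i,Y=j) = P(X=i)·P(Y=j) for every cell.
  P(X=0)·P(Y=0) = 3/4 × 5/8 = 15/32 = P(X=0,Y=0) ✓
  P(X=0)·P(Y=1) = 3/4 × 1/4 = 3/16 = P(X=0,Y=1) ✓
  P(X=0)·P(Y=2) = 3/4 × 1/8 = 3/32 = P(X=0,Y=2) ✓
  P(X=1)·P(Y=0) = 1/4 × 5/8 = 5/32 = P(X=1,Y=0) ✓
  P(X=1)·P(Y=1) = 1/4 × 1/4 = 1/16 = P(X=1,Y=1) ✓
  P(X=1)·P(Y=2) = 1/4 × 1/8 = 1/32 = P(X=1,Y=2) ✓

Yes, X and Y are independent: every cell factors, so I(X;Y) = 0 bits.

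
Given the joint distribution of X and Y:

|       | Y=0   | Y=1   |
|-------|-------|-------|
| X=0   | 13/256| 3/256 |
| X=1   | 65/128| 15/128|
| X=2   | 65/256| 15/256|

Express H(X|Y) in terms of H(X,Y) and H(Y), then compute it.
H(X|Y) = H(X,Y) - H(Y)

Marginal P(Y) (column sums):
  P(Y=0) = 13/256 + 65/128 + 65/256 = 13/16
  P(Y=1) = 3/256 + 15/128 + 15/256 = 3/16

H(X,Y) = -[(13/256)·log₂(13/256) + (3/256)·log₂(3/256) + (65/128)·log₂(65/128) + (15/128)·log₂(15/128) + (65/256)·log₂(65/256) + (15/256)·log₂(15/256)]
  = 0.2183 + 0.0752 + 0.4965 + 0.3625 + 0.5021 + 0.2398
  = 1.8944 bits
H(Y) = -[(13/16)·log₂(13/16) + (3/16)·log₂(3/16)]
  = 0.2434 + 0.4528
  = 0.6962 bits

H(X|Y) = 1.8944 - 0.6962 = 1.1982 bits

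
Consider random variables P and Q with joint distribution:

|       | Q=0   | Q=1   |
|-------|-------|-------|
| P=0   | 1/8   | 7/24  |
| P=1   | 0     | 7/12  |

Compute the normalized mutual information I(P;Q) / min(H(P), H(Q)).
Marginal P(P) (row sums):
  P(P=0) = 1/8 + 7/24 = 5/12
  P(P=1) = 0 + 7/12 = 7/12
Marginal P(Q) (column sums):
  P(Q=0) = 1/8 + 0 = 1/8
  P(Q=1) = 7/24 + 7/12 = 7/8

H(P) = -[(5/12)·log₂(5/12) + (7/12)·log₂(7/12)]
  = 0.5263 + 0.4536
  = 0.9799 bits
H(Q) = -[(1/8)·log₂(1/8) + (7/8)·log₂(7/8)]
  = 0.3750 + 0.1686
  = 0.5436 bits
H(P,Q) = -[(1/8)·log₂(1/8) + (7/24)·log₂(7/24) + (7/12)·log₂(7/12)]
  = 0.3750 + 0.5185 + 0.4536
  = 1.3471 bits

I(P;Q) = H(P) + H(Q) - H(P,Q)
  = 0.9799 + 0.5436 - 1.3471
  = 0.1764 bits

min(H(P), H(Q)) = min(0.9799, 0.5436) = 0.5436 bits
Normalized MI = 0.1764 / 0.5436 = 0.3245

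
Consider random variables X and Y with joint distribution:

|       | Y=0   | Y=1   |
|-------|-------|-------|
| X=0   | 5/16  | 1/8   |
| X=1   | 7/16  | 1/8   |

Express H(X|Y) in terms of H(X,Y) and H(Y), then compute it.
H(X|Y) = H(X,Y) - H(Y)

Marginal P(Y) (column sums):
  P(Y=0) = 5/16 + 7/16 = 3/4
  P(Y=1) = 1/8 + 1/8 = 1/4

H(X,Y) = -[(5/16)·log₂(5/16) + (1/8)·log₂(1/8) + (7/16)·log₂(7/16) + (1/8)·log₂(1/8)]
  = 0.5244 + 0.3750 + 0.5218 + 0.3750
  = 1.7962 bits
H(Y) = -[(3/4)·log₂(3/4) + (1/4)·log₂(1/4)]
  = 0.3113 + 0.5000
  = 0.8113 bits

H(X|Y) = 1.7962 - 0.8113 = 0.9849 bits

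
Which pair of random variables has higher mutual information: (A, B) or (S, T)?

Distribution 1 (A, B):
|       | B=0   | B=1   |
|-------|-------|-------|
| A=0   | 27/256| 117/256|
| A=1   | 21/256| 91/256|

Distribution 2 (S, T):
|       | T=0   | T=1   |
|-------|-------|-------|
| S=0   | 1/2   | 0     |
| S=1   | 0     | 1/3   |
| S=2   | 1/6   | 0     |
Distribution 1 (A, B):
Marginal P(A) (row sums):
  P(A=0) = 27/256 + 117/256 = 9/16
  P(A=1) = 21/256 + 91/256 = 7/16
Marginal P(B) (column sums):
  P(B=0) = 27/256 + 21/256 = 3/16
  P(B=1) = 117/256 + 91/256 = 13/16

H(A) = -[(9/16)·log₂(9/16) + (7/16)·log₂(7/16)]
  = 0.4669 + 0.5218
  = 0.9887 bits
H(B) = -[(3/16)·log₂(3/16) + (13/16)·log₂(13/16)]
  = 0.4528 + 0.2434
  = 0.6962 bits
H(A,B) = -[(27/256)·log₂(27/256) + (117/256)·log₂(117/256) + (21/256)·log₂(21/256) + (91/256)·log₂(91/256)]
  = 0.3423 + 0.5163 + 0.2959 + 0.5304
  = 1.6849 bits

I(A;B) = H(A) + H(B) - H(A,B)
  = 0.9887 + 0.6962 - 1.6849
  = 0.0000 bits

Distribution 2 (S, T):
Marginal P(S) (row sums):
  P(S=0) = 1/2 + 0 = 1/2
  P(S=1) = 0 + 1/3 = 1/3
  P(S=2) = 1/6 + 0 = 1/6
Marginal P(T) (column sums):
  P(T=0) = 1/2 + 0 + 1/6 = 2/3
  P(T=1) = 0 + 1/3 + 0 = 1/3

H(S) = -[(1/2)·log₂(1/2) + (1/3)·log₂(1/3) + (1/6)·log₂(1/6)]
  = 0.5000 + 0.5283 + 0.4308
  = 1.4591 bits
H(T) = -[(2/3)·log₂(2/3) + (1/3)·log₂(1/3)]
  = 0.3900 + 0.5283
  = 0.9183 bits
H(S,T) = -[(1/2)·log₂(1/2) + (1/3)·log₂(1/3) + (1/6)·log₂(1/6)]
  = 0.5000 + 0.5283 + 0.4308
  = 1.4591 bits

I(S;T) = H(S) + H(T) - H(S,T)
  = 1.4591 + 0.9183 - 1.4591
  = 0.9183 bits

I(S;T) = 0.9183 bits > I(A;B) = 0.0000 bits, so (S, T) has the higher mutual information (stronger dependence).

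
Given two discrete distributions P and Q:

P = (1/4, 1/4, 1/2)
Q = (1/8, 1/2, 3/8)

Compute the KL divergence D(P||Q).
D(P||Q) = Σ P(i) log₂(P(i)/Q(i))
  i=0: (1/4) × log₂((1/4)/(1/8)) = (1/4) × log₂(2) = 0.2500
  i=1: (1/4) × log₂((1/4)/(1/2)) = (1/4) × log₂(1/2) = -0.2500
  i=2: (1/2) × log₂((1/2)/(3/8)) = (1/2) × log₂(4/3) = 0.2075
D(P||Q) = 0.2500 - 0.2500 + 0.2075
  = 0.2075 bits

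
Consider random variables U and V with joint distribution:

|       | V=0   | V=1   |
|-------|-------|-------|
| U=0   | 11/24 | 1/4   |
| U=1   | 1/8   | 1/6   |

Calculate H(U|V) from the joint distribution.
Marginal P(V) (column sums):
  P(V=0) = 11/24 + 1/8 = 7/12
  P(V=1) = 1/4 + 1/6 = 5/12

H(U|V) = -Σ P(U,V)·log₂ P(U|V), where P(U|V) = P(U,V) / P(V)
  (U=0,V=0): P(U|V) = (11/24)/(7/12) = 11/14;  -(11/24)·log₂(11/14) = 0.1595
  (U=0,V=1): P(U|V) = (1/4)/(5/12) = 3/5;  -(1/4)·log₂(3/5) = 0.1842
  (U=1,V=0): P(U|V) = (1/8)/(7/12) = 3/14;  -(1/8)·log₂(3/14) = 0.2778
  (U=1,V=1): P(U|V) = (1/6)/(5/12) = 2/5;  -(1/6)·log₂(2/5) = 0.2203
H(U|V) = 0.1595 + 0.1842 + 0.2778 + 0.2203
  = 0.8418 bits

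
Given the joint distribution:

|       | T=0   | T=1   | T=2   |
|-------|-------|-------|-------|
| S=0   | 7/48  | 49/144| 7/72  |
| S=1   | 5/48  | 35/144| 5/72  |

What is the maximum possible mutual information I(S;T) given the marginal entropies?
The upper bound on mutual information is I(S;T) ≤ min(H(S), H(T)).

Marginal P(S) (row sums):
  P(S=0) = 7/48 + 49/144 + 7/72 = 7/12
  P(S=1) = 5/48 + 35/144 + 5/72 = 5/12
Marginal P(T) (column sums):
  P(T=0) = 7/48 + 5/48 = 1/4
  P(T=1) = 49/144 + 35/144 = 7/12
  P(T=2) = 7/72 + 5/72 = 1/6

H(S) = -[(7/12)·log₂(7/12) + (5/12)·log₂(5/12)]
  = 0.4536 + 0.5263
  = 0.9799 bits
H(T) = -[(1/4)·log₂(1/4) + (7/12)·log₂(7/12) + (1/6)·log₂(1/6)]
  = 0.5000 + 0.4536 + 0.4308
  = 1.3844 bits

Maximum possible I(S;T) = min(0.9799, 1.3844) = 0.9799 bits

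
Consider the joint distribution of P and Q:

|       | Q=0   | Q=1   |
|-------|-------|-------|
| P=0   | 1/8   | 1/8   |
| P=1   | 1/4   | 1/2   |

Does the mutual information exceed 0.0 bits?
Marginal P(P) (row sums):
  P(P=0) = 1/8 + 1/8 = 1/4
  P(P=1) = 1/4 + 1/2 = 3/4
Marginal P(Q) (column sums):
  P(Q=0) = 1/8 + 1/4 = 3/8
  P(Q=1) = 1/8 + 1/2 = 5/8

H(P) = -[(1/4)·log₂(1/4) + (3/4)·log₂(3/4)]
  = 0.5000 + 0.3113
  = 0.8113 bits
H(Q) = -[(3/8)·log₂(3/8) + (5/8)·log₂(5/8)]
  = 0.5306 + 0.4238
  = 0.9544 bits
H(P,Q) = -[(1/8)·log₂(1/8) + (1/8)·log₂(1/8) + (1/4)·log₂(1/4) + (1/2)·log₂(1/2)]
  = 0.3750 + 0.3750 + 0.5000 + 0.5000
  = 1.7500 bits

I(P;Q) = H(P) + H(Q) - H(P,Q)
  = 0.8113 + 0.9544 - 1.7500
  = 0.0157 bits

Yes. I(P;Q) = 0.0157 bits, which is > 0.0 bits.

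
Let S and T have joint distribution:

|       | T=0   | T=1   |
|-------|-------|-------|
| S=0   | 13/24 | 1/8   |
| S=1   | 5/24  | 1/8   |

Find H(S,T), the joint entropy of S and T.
H(S,T) = -Σ P(S,T) log₂ P(S,T), summed over the non-zero cells:
H(S,T) = -[(13/24)·log₂(13/24) + (1/8)·log₂(1/8) + (5/24)·log₂(5/24) + (1/8)·log₂(1/8)]
  = 0.4791 + 0.3750 + 0.4715 + 0.3750
  = 1.7006 bits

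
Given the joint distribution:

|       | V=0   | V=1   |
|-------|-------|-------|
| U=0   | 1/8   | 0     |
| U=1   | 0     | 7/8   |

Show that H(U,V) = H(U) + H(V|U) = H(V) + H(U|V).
Marginal P(U) (row sums):
  P(U=0) = 1/8 + 0 = 1/8
  P(U=1) = 0 + 7/8 = 7/8
Marginal P(V) (column sums):
  P(V=0) = 1/8 + 0 = 1/8
  P(V=1) = 0 + 7/8 = 7/8

Decomposition 1: H(U) + H(V|U)
H(U) = -[(1/8)·log₂(1/8) + (7/8)·log₂(7/8)]
  = 0.3750 + 0.1686
  = 0.5436 bits
H(V|U) = -Σ P(U,V)·log₂ P(V|U), where P(V|U) = P(U,V) / P(U)
  (cells with P(U,V) = 0 contribute 0)
  (U=0,V=0): P(V|U) = (1/8)/(1/8) = 1;  -(1/8)·log₂(1) = 0.0000
  (U=1,V=1): P(V|U) = (7/8)/(7/8) = 1;  -(7/8)·log₂(1) = 0.0000
H(V|U) = 0.0000 + 0.0000
  = 0.0000 bits
H(U) + H(V|U) = 0.5436 + 0.0000 = 0.5436 bits

Decomposition 2: H(V) + H(U|V)
H(V) = -[(1/8)·log₂(1/8) + (7/8)·log₂(7/8)]
  = 0.3750 + 0.1686
  = 0.5436 bits
H(U|V) = -Σ P(U,V)·log₂ P(U|V), where P(U|V) = P(U,V) / P(V)
  (cells with P(U,V) = 0 contribute 0)
  (U=0,V=0): P(U|V) = (1/8)/(1/8) = 1;  -(1/8)·log₂(1) = 0.0000
  (U=1,V=1): P(U|V) = (7/8)/(7/8) = 1;  -(7/8)·log₂(1) = 0.0000
H(U|V) = 0.0000 + 0.0000
  = 0.0000 bits
H(V) + H(U|V) = 0.5436 + 0.0000 = 0.5436 bits

Direct computation of the joint entropy:
H(U,V) = -[(1/8)·log₂(1/8) + (7/8)·log₂(7/8)]
  = 0.3750 + 0.1686
  = 0.5436 bits

All three agree: H(U,V) = 0.5436 bits ✓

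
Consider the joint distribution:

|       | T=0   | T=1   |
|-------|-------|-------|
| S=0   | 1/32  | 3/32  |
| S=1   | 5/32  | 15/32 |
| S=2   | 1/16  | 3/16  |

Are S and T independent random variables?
Marginal P(S) (row sums):
  P(S=0) = 1/32 + 3/32 = 1/8
  P(S=1) = 5/32 + 15/32 = 5/8
  P(S=2) = 1/16 + 3/16 = 1/4
Marginal P(T) (column sums):
  P(T=0) = 1/32 + 5/32 + 1/16 = 1/4
  P(T=1) = 3/32 + 15/32 + 3/16 = 3/4

S and T are independent iff P(S=i,T=j) = P(S=i)·P(T=j) for every cell.
  P(S=0)·P(T=0) = 1/8 × 1/4 = 1/32 = P(S=0,T=0) ✓
  P(S=0)·P(T=1) = 1/8 × 3/4 = 3/32 = P(S=0,T=1) ✓
  P(S=1)·P(T=0) = 5/8 × 1/4 = 5/32 = P(S=1,T=0) ✓
  P(S=1)·P(T=1) = 5/8 × 3/4 = 15/32 = P(S=1,T=1) ✓
  P(S=2)·P(T=0) = 1/4 × 1/4 = 1/16 = P(S=2,T=0) ✓
  P(S=2)·P(T=1) = 1/4 × 3/4 = 3/16 = P(S=2,T=1) ✓

Yes, S and T are independent: every cell factors, so I(S;T) = 0 bits.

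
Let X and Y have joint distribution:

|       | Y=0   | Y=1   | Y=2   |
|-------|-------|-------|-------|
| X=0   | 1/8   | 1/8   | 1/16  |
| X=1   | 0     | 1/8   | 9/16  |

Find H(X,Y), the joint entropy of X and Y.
H(X,Y) = -Σ P(X,Y) log₂ P(X,Y), summed over the non-zero cells:
H(X,Y) = -[(1/8)·log₂(1/8) + (1/8)·log₂(1/8) + (1/16)·log₂(1/16) + (1/8)·log₂(1/8) + (9/16)·log₂(9/16)]
  = 0.3750 + 0.3750 + 0.2500 + 0.3750 + 0.4669
  = 1.8419 bits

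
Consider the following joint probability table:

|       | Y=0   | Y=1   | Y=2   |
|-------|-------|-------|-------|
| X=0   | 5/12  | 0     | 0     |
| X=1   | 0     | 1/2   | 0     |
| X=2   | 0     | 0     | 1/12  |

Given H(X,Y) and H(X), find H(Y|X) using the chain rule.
From the chain rule: H(X,Y) = H(X) + H(Y|X)
Therefore: H(Y|X) = H(X,Y) - H(X)

H(X,Y) = -[(5/12)·log₂(5/12) + (1/2)·log₂(1/2) + (1/12)·log₂(1/12)]
  = 0.5263 + 0.5000 + 0.2987
  = 1.3250 bits
Marginal P(X) (row sums):
  P(X=0) = 5/12 + 0 + 0 = 5/12
  P(X=1) = 0 + 1/2 + 0 = 1/2
  P(X=2) = 0 + 0 + 1/12 = 1/12
H(X) = -[(5/12)·log₂(5/12) + (1/2)·log₂(1/2) + (1/12)·log₂(1/12)]
  = 0.5263 + 0.5000 + 0.2987
  = 1.3250 bits

H(Y|X) = 1.3250 - 1.3250 = 0.0000 bits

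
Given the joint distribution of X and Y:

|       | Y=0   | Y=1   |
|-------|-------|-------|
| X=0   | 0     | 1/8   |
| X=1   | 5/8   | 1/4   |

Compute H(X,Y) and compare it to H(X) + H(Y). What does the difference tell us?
Marginal P(X) (row sums):
  P(X=0) = 0 + 1/8 = 1/8
  P(X=1) = 5/8 + 1/4 = 7/8
Marginal P(Y) (column sums):
  P(Y=0) = 0 + 5/8 = 5/8
  P(Y=1) = 1/8 + 1/4 = 3/8

H(X,Y) = -[(1/8)·log₂(1/8) + (5/8)·log₂(5/8) + (1/4)·log₂(1/4)]
  = 0.3750 + 0.4238 + 0.5000
  = 1.2988 bits
H(X) = -[(1/8)·log₂(1/8) + (7/8)·log₂(7/8)]
  = 0.3750 + 0.1686
  = 0.5436 bits
H(Y) = -[(5/8)·log₂(5/8) + (3/8)·log₂(3/8)]
  = 0.4238 + 0.5306
  = 0.9544 bits

H(X) + H(Y) = 0.5436 + 0.9544 = 1.4980 bits
Difference: H(X) + H(Y) - H(X,Y) = 1.4980 - 1.2988 = 0.1992 bits = I(X;Y)

The difference is the mutual information; it is positive here, so X and Y are dependent (knowing one reduces uncertainty about the other by 0.1992 bits).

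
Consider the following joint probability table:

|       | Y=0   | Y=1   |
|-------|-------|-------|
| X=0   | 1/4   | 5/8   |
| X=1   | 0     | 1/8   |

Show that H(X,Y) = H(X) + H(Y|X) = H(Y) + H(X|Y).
Marginal P(X) (row sums):
  P(X=0) = 1/4 + 5/8 = 7/8
  P(X=1) = 0 + 1/8 = 1/8
Marginal P(Y) (column sums):
  P(Y=0) = 1/4 + 0 = 1/4
  P(Y=1) = 5/8 + 1/8 = 3/4

Decomposition 1: H(X) + H(Y|X)
H(X) = -[(7/8)·log₂(7/8) + (1/8)·log₂(1/8)]
  = 0.1686 + 0.3750
  = 0.5436 bits
H(Y|X) = -Σ P(X,Y)·log₂ P(Y|X), where P(Y|X) = P(X,Y) / P(X)
  (cells with P(X,Y) = 0 contribute 0)
  (X=0,Y=0): P(Y|X) = (1/4)/(7/8) = 2/7;  -(1/4)·log₂(2/7) = 0.4518
  (X=0,Y=1): P(Y|X) = (5/8)/(7/8) = 5/7;  -(5/8)·log₂(5/7) = 0.3034
  (X=1,Y=1): P(Y|X) = (1/8)/(1/8) = 1;  -(1/8)·log₂(1) = 0.0000
H(Y|X) = 0.4518 + 0.3034 + 0.0000
  = 0.7552 bits
H(X) + H(Y|X) = 0.5436 + 0.7552 = 1.2988 bits

Decomposition 2: H(Y) + H(X|Y)
H(Y) = -[(1/4)·log₂(1/4) + (3/4)·log₂(3/4)]
  = 0.5000 + 0.3113
  = 0.8113 bits
H(X|Y) = -Σ P(X,Y)·log₂ P(X|Y), where P(X|Y) = P(X,Y) / P(Y)
  (cells with P(X,Y) = 0 contribute 0)
  (X=0,Y=0): P(X|Y) = (1/4)/(1/4) = 1;  -(1/4)·log₂(1) = 0.0000
  (X=0,Y=1): P(X|Y) = (5/8)/(3/4) = 5/6;  -(5/8)·log₂(5/6) = 0.1644
  (X=1,Y=1): P(X|Y) = (1/8)/(3/4) = 1/6;  -(1/8)·log₂(1/6) = 0.3231
H(X|Y) = 0.0000 + 0.1644 + 0.3231
  = 0.4875 bits
H(Y) + H(X|Y) = 0.8113 + 0.4875 = 1.2988 bits

Direct computation of the joint entropy:
H(X,Y) = -[(1/4)·log₂(1/4) + (5/8)·log₂(5/8) + (1/8)·log₂(1/8)]
  = 0.5000 + 0.4238 + 0.3750
  = 1.2988 bits

All three agree: H(X,Y) = 1.2988 bits ✓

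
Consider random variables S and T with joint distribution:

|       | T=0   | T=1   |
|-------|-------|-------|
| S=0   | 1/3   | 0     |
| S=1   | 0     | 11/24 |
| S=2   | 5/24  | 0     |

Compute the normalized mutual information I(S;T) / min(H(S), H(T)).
Marginal P(S) (row sums):
  P(S=0) = 1/3 + 0 = 1/3
  P(S=1) = 0 + 11/24 = 11/24
  P(S=2) = 5/24 + 0 = 5/24
Marginal P(T) (column sums):
  P(T=0) = 1/3 + 0 + 5/24 = 13/24
  P(T=1) = 0 + 11/24 + 0 = 11/24

H(S) = -[(1/3)·log₂(1/3) + (11/24)·log₂(11/24) + (5/24)·log₂(5/24)]
  = 0.5283 + 0.5159 + 0.4715
  = 1.5157 bits
H(T) = -[(13/24)·log₂(13/24) + (11/24)·log₂(11/24)]
  = 0.4791 + 0.5159
  = 0.9950 bits
H(S,T) = -[(1/3)·log₂(1/3) + (11/24)·log₂(11/24) + (5/24)·log₂(5/24)]
  = 0.5283 + 0.5159 + 0.4715
  = 1.5157 bits

I(S;T) = H(S) + H(T) - H(S,T)
  = 1.5157 + 0.9950 - 1.5157
  = 0.9950 bits

min(H(S), H(T)) = min(1.5157, 0.9950) = 0.9950 bits
Normalized MI = 0.9950 / 0.9950 = 1.0000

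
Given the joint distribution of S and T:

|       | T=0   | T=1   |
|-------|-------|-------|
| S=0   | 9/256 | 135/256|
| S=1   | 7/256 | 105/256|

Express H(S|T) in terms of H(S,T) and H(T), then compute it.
H(S|T) = H(S,T) - H(T)

Marginal P(T) (column sums):
  P(T=0) = 9/256 + 7/256 = 1/16
  P(T=1) = 135/256 + 105/256 = 15/16

H(S,T) = -[(9/256)·log₂(9/256) + (135/256)·log₂(135/256) + (7/256)·log₂(7/256) + (105/256)·log₂(105/256)]
  = 0.1698 + 0.4868 + 0.1420 + 0.5274
  = 1.3260 bits
H(T) = -[(1/16)·log₂(1/16) + (15/16)·log₂(15/16)]
  = 0.2500 + 0.0873
  = 0.3373 bits

H(S|T) = 1.3260 - 0.3373 = 0.9887 bits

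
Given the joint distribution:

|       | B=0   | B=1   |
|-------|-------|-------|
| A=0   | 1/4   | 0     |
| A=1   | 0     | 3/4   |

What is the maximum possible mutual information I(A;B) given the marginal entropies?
The upper bound on mutual information is I(A;B) ≤ min(H(A), H(B)).

Marginal P(A) (row sums):
  P(A=0) = 1/4 + 0 = 1/4
  P(A=1) = 0 + 3/4 = 3/4
Marginal P(B) (column sums):
  P(B=0) = 1/4 + 0 = 1/4
  P(B=1) = 0 + 3/4 = 3/4

H(A) = -[(1/4)·log₂(1/4) + (3/4)·log₂(3/4)]
  = 0.5000 + 0.3113
  = 0.8113 bits
H(B) = -[(1/4)·log₂(1/4) + (3/4)·log₂(3/4)]
  = 0.5000 + 0.3113
  = 0.8113 bits

Maximum possible I(A;B) = min(0.8113, 0.8113) = 0.8113 bits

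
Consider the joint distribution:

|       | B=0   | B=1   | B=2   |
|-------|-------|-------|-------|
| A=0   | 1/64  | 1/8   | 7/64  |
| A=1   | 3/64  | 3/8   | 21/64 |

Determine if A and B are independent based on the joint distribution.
Marginal P(A) (row sums):
  P(A=0) = 1/64 + 1/8 + 7/64 = 1/4
  P(A=1) = 3/64 + 3/8 + 21/64 = 3/4
Marginal P(B) (column sums):
  P(B=0) = 1/64 + 3/64 = 1/16
  P(B=1) = 1/8 + 3/8 = 1/2
  P(B=2) = 7/64 + 21/64 = 7/16

A and B are independent iff P(A=i,B=j) = P(A=i)·P(B=j) for every cell.
  P(A=0)·P(B=0) = 1/4 × 1/16 = 1/64 = P(A=0,B=0) ✓
  P(A=0)·P(B=1) = 1/4 × 1/2 = 1/8 = P(A=0,B=1) ✓
  P(A=0)·P(B=2) = 1/4 × 7/16 = 7/64 = P(A=0,B=2) ✓
  P(A=1)·P(B=0) = 3/4 × 1/16 = 3/64 = P(A=1,B=0) ✓
  P(A=1)·P(B=1) = 3/4 × 1/2 = 3/8 = P(A=1,B=1) ✓
  P(A=1)·P(B=2) = 3/4 × 7/16 = 21/64 = P(A=1,B=2) ✓

Yes, A and B are independent: every cell factors, so I(A;B) = 0 bits.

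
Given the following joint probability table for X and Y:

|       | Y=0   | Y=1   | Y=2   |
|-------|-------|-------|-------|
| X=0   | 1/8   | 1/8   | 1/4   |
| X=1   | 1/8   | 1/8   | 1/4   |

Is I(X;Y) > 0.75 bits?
Marginal P(X) (row sums):
  P(X=0) = 1/8 + 1/8 + 1/4 = 1/2
  P(X=1) = 1/8 + 1/8 + 1/4 = 1/2
Marginal P(Y) (column sums):
  P(Y=0) = 1/8 + 1/8 = 1/4
  P(Y=1) = 1/8 + 1/8 = 1/4
  P(Y=2) = 1/4 + 1/4 = 1/2

H(X) = -[(1/2)·log₂(1/2) + (1/2)·log₂(1/2)]
  = 0.5000 + 0.5000
  = 1.0000 bits
H(Y) = -[(1/4)·log₂(1/4) + (1/4)·log₂(1/4) + (1/2)·log₂(1/2)]
  = 0.5000 + 0.5000 + 0.5000
  = 1.5000 bits
H(X,Y) = -[(1/8)·log₂(1/8) + (1/8)·log₂(1/8) + (1/4)·log₂(1/4) + (1/8)·log₂(1/8) + (1/8)·log₂(1/8) + (1/4)·log₂(1/4)]
  = 0.3750 + 0.3750 + 0.5000 + 0.3750 + 0.3750 + 0.5000
  = 2.5000 bits

I(X;Y) = H(X) + H(Y) - H(X,Y)
  = 1.0000 + 1.5000 - 2.5000
  = 0.0000 bits

No. I(X;Y) = 0.0000 bits, which is ≤ 0.75 bits.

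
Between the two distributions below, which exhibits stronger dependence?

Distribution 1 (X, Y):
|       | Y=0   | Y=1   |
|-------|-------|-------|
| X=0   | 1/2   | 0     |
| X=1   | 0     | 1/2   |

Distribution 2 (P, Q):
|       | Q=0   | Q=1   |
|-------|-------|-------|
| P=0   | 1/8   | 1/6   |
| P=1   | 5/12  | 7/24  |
Distribution 1 (X, Y):
Marginal P(X) (row sums):
  P(X=0) = 1/2 + 0 = 1/2
  P(X=1) = 0 + 1/2 = 1/2
Marginal P(Y) (column sums):
  P(Y=0) = 1/2 + 0 = 1/2
  P(Y=1) = 0 + 1/2 = 1/2

H(X) = -[(1/2)·log₂(1/2) + (1/2)·log₂(1/2)]
  = 0.5000 + 0.5000
  = 1.0000 bits
H(Y) = -[(1/2)·log₂(1/2) + (1/2)·log₂(1/2)]
  = 0.5000 + 0.5000
  = 1.0000 bits
H(X,Y) = -[(1/2)·log₂(1/2) + (1/2)·log₂(1/2)]
  = 0.5000 + 0.5000
  = 1.0000 bits

I(X;Y) = H(X) + H(Y) - H(X,Y)
  = 1.0000 + 1.0000 - 1.0000
  = 1.0000 bits

Distribution 2 (P, Q):
Marginal P(P) (row sums):
  P(P=0) = 1/8 + 1/6 = 7/24
  P(P=1) = 5/12 + 7/24 = 17/24
Marginal P(Q) (column sums):
  P(Q=0) = 1/8 + 5/12 = 13/24
  P(Q=1) = 1/6 + 7/24 = 11/24

H(P) = -[(7/24)·log₂(7/24) + (17/24)·log₂(17/24)]
  = 0.5185 + 0.3524
  = 0.8709 bits
H(Q) = -[(13/24)·log₂(13/24) + (11/24)·log₂(11/24)]
  = 0.4791 + 0.5159
  = 0.9950 bits
H(P,Q) = -[(1/8)·log₂(1/8) + (1/6)·log₂(1/6) + (5/12)·log₂(5/12) + (7/24)·log₂(7/24)]
  = 0.3750 + 0.4308 + 0.5263 + 0.5185
  = 1.8506 bits

I(P;Q) = H(P) + H(Q) - H(P,Q)
  = 0.8709 + 0.9950 - 1.8506
  = 0.0153 bits

I(X;Y) = 1.0000 bits > I(P;Q) = 0.0153 bits, so (X, Y) has the higher mutual information (stronger dependence).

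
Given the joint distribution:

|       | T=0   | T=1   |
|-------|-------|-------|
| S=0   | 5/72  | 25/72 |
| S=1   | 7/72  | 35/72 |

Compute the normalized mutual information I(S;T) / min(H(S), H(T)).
Marginal P(S) (row sums):
  P(S=0) = 5/72 + 25/72 = 5/12
  P(S=1) = 7/72 + 35/72 = 7/12
Marginal P(T) (column sums):
  P(T=0) = 5/72 + 7/72 = 1/6
  P(T=1) = 25/72 + 35/72 = 5/6

H(S) = -[(5/12)·log₂(5/12) + (7/12)·log₂(7/12)]
  = 0.5263 + 0.4536
  = 0.9799 bits
H(T) = -[(1/6)·log₂(1/6) + (5/6)·log₂(5/6)]
  = 0.4308 + 0.2192
  = 0.6500 bits
H(S,T) = -[(5/72)·log₂(5/72) + (25/72)·log₂(25/72) + (7/72)·log₂(7/72) + (35/72)·log₂(35/72)]
  = 0.2672 + 0.5299 + 0.3269 + 0.5059
  = 1.6299 bits

I(S;T) = H(S) + H(T) - H(S,T)
  = 0.9799 + 0.6500 - 1.6299
  = 0.0000 bits

min(H(S), H(T)) = min(0.9799, 0.6500) = 0.6500 bits
Normalized MI = 0.0000 / 0.6500 = 0.0000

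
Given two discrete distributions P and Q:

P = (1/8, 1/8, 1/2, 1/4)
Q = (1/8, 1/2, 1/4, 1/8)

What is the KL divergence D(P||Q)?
D(P||Q) = Σ P(i) log₂(P(i)/Q(i))
  i=0: (1/8) × log₂((1/8)/(1/8)) = (1/8) × log₂(1) = 0.0000
  i=1: (1/8) × log₂((1/8)/(1/2)) = (1/8) × log₂(1/4) = -0.2500
  i=2: (1/2) × log₂((1/2)/(1/4)) = (1/2) × log₂(2) = 0.5000
  i=3: (1/4) × log₂((1/4)/(1/8)) = (1/4) × log₂(2) = 0.2500
D(P||Q) = 0.0000 - 0.2500 + 0.5000 + 0.2500
  = 0.5000 bits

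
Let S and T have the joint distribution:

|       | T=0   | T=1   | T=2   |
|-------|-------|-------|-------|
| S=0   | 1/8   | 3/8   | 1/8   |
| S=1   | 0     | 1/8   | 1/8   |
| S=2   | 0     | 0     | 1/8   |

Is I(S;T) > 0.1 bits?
Marginal P(S) (row sums):
  P(S=0) = 1/8 + 3/8 + 1/8 = 5/8
  P(S=1) = 0 + 1/8 + 1/8 = 1/4
  P(S=2) = 0 + 0 + 1/8 = 1/8
Marginal P(T) (column sums):
  P(T=0) = 1/8 + 0 + 0 = 1/8
  P(T=1) = 3/8 + 1/8 + 0 = 1/2
  P(T=2) = 1/8 + 1/8 + 1/8 = 3/8

H(S) = -[(5/8)·log₂(5/8) + (1/4)·log₂(1/4) + (1/8)·log₂(1/8)]
  = 0.4238 + 0.5000 + 0.3750
  = 1.2988 bits
H(T) = -[(1/8)·log₂(1/8) + (1/2)·log₂(1/2) + (3/8)·log₂(3/8)]
  = 0.3750 + 0.5000 + 0.5306
  = 1.4056 bits
H(S,T) = -[(1/8)·log₂(1/8) + (3/8)·log₂(3/8) + (1/8)·log₂(1/8) + (1/8)·log₂(1/8) + (1/8)·log₂(1/8) + (1/8)·log₂(1/8)]
  = 0.3750 + 0.5306 + 0.3750 + 0.3750 + 0.3750 + 0.3750
  = 2.4056 bits

I(S;T) = H(S) + H(T) - H(S,T)
  = 1.2988 + 1.4056 - 2.4056
  = 0.2988 bits

Yes. I(S;T) = 0.2988 bits, which is > 0.1 bits.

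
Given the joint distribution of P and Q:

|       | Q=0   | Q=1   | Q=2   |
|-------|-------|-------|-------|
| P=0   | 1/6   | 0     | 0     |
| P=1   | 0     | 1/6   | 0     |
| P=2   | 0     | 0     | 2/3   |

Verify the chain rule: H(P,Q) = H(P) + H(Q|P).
Left side:
H(P,Q) = -[(1/6)·log₂(1/6) + (1/6)·log₂(1/6) + (2/3)·log₂(2/3)]
  = 0.4308 + 0.4308 + 0.3900
  = 1.2516 bits

Right side:
Marginal P(P) (row sums):
  P(P=0) = 1/6 + 0 + 0 = 1/6
  P(P=1) = 0 + 1/6 + 0 = 1/6
  P(P=2) = 0 + 0 + 2/3 = 2/3
H(P) = -[(1/6)·log₂(1/6) + (1/6)·log₂(1/6) + (2/3)·log₂(2/3)]
  = 0.4308 + 0.4308 + 0.3900
  = 1.2516 bits
H(Q|P) = -Σ P(P,Q)·log₂ P(Q|P), where P(Q|P) = P(P,Q) / P(P)
  (cells with P(P,Q) = 0 contribute 0)
  (P=0,Q=0): P(Q|P) = (1/6)/(1/6) = 1;  -(1/6)·log₂(1) = 0.0000
  (P=1,Q=1): P(Q|P) = (1/6)/(1/6) = 1;  -(1/6)·log₂(1) = 0.0000
  (P=2,Q=2): P(Q|P) = (2/3)/(2/3) = 1;  -(2/3)·log₂(1) = 0.0000
H(Q|P) = 0.0000 + 0.0000 + 0.0000
  = 0.0000 bits
H(P) + H(Q|P) = 1.2516 + 0.0000 = 1.2516 bits

Both sides equal 1.2516 bits, so the chain rule holds ✓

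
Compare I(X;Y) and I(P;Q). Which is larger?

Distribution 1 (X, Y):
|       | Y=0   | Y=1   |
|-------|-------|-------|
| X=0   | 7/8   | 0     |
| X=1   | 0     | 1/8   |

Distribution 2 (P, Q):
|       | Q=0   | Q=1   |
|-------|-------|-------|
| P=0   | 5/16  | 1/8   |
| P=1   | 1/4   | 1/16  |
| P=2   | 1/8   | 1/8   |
Distribution 1 (X, Y):
Marginal P(X) (row sums):
  P(X=0) = 7/8 + 0 = 7/8
  P(X=1) = 0 + 1/8 = 1/8
Marginal P(Y) (column sums):
  P(Y=0) = 7/8 + 0 = 7/8
  P(Y=1) = 0 + 1/8 = 1/8

H(X) = -[(7/8)·log₂(7/8) + (1/8)·log₂(1/8)]
  = 0.1686 + 0.3750
  = 0.5436 bits
H(Y) = -[(7/8)·log₂(7/8) + (1/8)·log₂(1/8)]
  = 0.1686 + 0.3750
  = 0.5436 bits
H(X,Y) = -[(7/8)·log₂(7/8) + (1/8)·log₂(1/8)]
  = 0.1686 + 0.3750
  = 0.5436 bits

I(X;Y) = H(X) + H(Y) - H(X,Y)
  = 0.5436 + 0.5436 - 0.5436
  = 0.5436 bits

Distribution 2 (P, Q):
Marginal P(P) (row sums):
  P(P=0) = 5/16 + 1/8 = 7/16
  P(P=1) = 1/4 + 1/16 = 5/16
  P(P=2) = 1/8 + 1/8 = 1/4
Marginal P(Q) (column sums):
  P(Q=0) = 5/16 + 1/4 + 1/8 = 11/16
  P(Q=1) = 1/8 + 1/16 + 1/8 = 5/16

H(P) = -[(7/16)·log₂(7/16) + (5/16)·log₂(5/16) + (1/4)·log₂(1/4)]
  = 0.5218 + 0.5244 + 0.5000
  = 1.5462 bits
H(Q) = -[(11/16)·log₂(11/16) + (5/16)·log₂(5/16)]
  = 0.3716 + 0.5244
  = 0.8960 bits
H(P,Q) = -[(5/16)·log₂(5/16) + (1/8)·log₂(1/8) + (1/4)·log₂(1/4) + (1/16)·log₂(1/16) + (1/8)·log₂(1/8) + (1/8)·log₂(1/8)]
  = 0.5244 + 0.3750 + 0.5000 + 0.2500 + 0.3750 + 0.3750
  = 2.3994 bits

I(P;Q) = H(P) + H(Q) - H(P,Q)
  = 1.5462 + 0.8960 - 2.3994
  = 0.0428 bits

I(X;Y) = 0.5436 bits > I(P;Q) = 0.0428 bits, so (X, Y) has the higher mutual information (stronger dependence).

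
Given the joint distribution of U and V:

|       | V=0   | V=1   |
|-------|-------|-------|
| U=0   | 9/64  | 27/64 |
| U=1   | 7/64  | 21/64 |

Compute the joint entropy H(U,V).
H(U,V) = -Σ P(U,V) log₂ P(U,V), summed over the non-zero cells:
H(U,V) = -[(9/64)·log₂(9/64) + (27/64)·log₂(27/64) + (7/64)·log₂(7/64) + (21/64)·log₂(21/64)]
  = 0.3980 + 0.5253 + 0.3492 + 0.5275
  = 1.8000 bits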